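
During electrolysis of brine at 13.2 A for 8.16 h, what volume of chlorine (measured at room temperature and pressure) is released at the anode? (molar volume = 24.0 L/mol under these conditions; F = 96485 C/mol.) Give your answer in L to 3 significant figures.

48.2 L

Q = 13.2 A × 29376 s = 3.878×10^5 C
n(e⁻) = 3.878×10^5 / 96485 = 4.019 mol
2Cl⁻ → Cl₂ + 2e⁻, so n(Cl₂) = 4.019 / 2 = 2.010 mol
V = 2.010 × 24.0 = 48.24 L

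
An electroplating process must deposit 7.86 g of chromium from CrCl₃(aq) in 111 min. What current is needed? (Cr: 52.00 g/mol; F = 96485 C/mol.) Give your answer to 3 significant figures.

6.57 A

n(Cr) = 7.86 / 52.00 = 0.1512 mol
Cr³⁺ + 3e⁻ → Cr, so n(e⁻) = 3 × 0.1512 = 0.4536 mol
Q = 0.4536 × 96485 = 43770 C
I = Q / t = 43770 / 6660 s = 6.57 A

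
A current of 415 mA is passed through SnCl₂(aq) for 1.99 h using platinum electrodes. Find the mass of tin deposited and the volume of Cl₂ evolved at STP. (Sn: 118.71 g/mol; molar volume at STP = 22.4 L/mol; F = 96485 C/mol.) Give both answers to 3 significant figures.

Q = 0.415 × 7164 = 2973 C; n(e⁻) = 2973 / 96485 = 0.03081 mol
Cathode: Sn²⁺ + 2e⁻ → Sn → n(Sn) = 0.03081/2 = 0.01541 mol → 1.83 g
Anode: 2Cl⁻ → Cl₂ + 2e⁻ → n(Cl₂) = 0.03081/2 = 0.01541 mol → 0.345 L

1.83 g Sn; 0.345 L Cl₂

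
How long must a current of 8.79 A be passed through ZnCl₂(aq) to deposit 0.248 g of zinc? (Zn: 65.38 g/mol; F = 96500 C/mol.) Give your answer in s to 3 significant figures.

83.3 s

n(Zn) = 0.248 / 65.38 = 0.003793 mol
Zn²⁺ + 2e⁻ → Zn, so n(e⁻) = 2 × 0.003793 = 0.007586 mol
Q = 0.007586 × 96500 = 732.0 C
t = Q / I = 732.0 / 8.79 = 83.28 s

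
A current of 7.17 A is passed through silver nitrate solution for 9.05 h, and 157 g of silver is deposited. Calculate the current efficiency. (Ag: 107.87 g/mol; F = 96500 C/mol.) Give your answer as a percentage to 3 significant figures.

60.1%

Q = 7.17 × 32580 = 2.336×10^5 C
n(e⁻) = 2.336×10^5 / 96500 = 2.421 mol
Ag⁺ + e⁻ → Ag, so theoretical n(Ag) = 2.421 mol → 261.2 g
Efficiency = 157 / 261.2 = 0.6011 = 60.1%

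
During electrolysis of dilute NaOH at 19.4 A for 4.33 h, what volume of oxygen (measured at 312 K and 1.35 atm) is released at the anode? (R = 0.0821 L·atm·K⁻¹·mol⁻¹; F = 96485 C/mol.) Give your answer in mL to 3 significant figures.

Charge passed = 19.4 × 15588 = 3.024×10^5 C
n(e⁻) = 3.024×10^5 / 96485 = 3.134 mol
2H₂O → O₂ + 4H⁺ + 4e⁻, so n(O₂) = 3.134 / 4 = 0.7835 mol
V = nRT/P = 0.7835 × 0.0821 × 312 / 1.35 = 14.87 L
= 14900 mL

14900 mL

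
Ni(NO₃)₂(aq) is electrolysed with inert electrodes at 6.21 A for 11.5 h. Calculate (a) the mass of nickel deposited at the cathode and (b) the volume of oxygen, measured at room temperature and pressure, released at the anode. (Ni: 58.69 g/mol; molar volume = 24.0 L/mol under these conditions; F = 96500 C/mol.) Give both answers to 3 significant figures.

Q = 6.21 × 41400 = 2.571×10^5 C; n(e⁻) = 2.571×10^5 / 96500 = 2.664 mol
Cathode: Ni²⁺ + 2e⁻ → Ni → n(Ni) = 2.664/2 = 1.332 mol → 78.2 g
Anode: 2H₂O → O₂ + 4H⁺ + 4e⁻ → n(O₂) = 2.664/4 = 0.6660 mol → 16.0 L

78.2 g Ni; 16.0 L O₂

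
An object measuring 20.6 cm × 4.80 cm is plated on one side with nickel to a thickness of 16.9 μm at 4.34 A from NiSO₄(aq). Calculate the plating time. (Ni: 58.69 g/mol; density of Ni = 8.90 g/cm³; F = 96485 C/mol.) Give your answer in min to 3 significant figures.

18.8 min

Plated area = 20.6 × 4.80 = 98.88 cm²
Volume = 98.88 × 16.9×10⁻⁴ cm = 0.1671 cm³
m(Ni) = 0.1671 × 8.90 = 1.487 g
n(Ni) = 1.487 / 58.69 = 0.02534 mol; n(e⁻) = 2 × 0.02534 = 0.05068 mol
Q = 0.05068 × 96485 = 4890 C
t = 4890 / 4.34 = 1127 s = 18.8 min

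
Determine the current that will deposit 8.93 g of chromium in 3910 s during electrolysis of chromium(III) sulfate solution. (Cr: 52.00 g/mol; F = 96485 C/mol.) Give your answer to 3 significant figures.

12.7 A

n(Cr) = 8.93 / 52.00 = 0.1717 mol
Cr³⁺ + 3e⁻ → Cr, so n(e⁻) = 3 × 0.1717 = 0.5151 mol
Q = 0.5151 × 96485 = 49700 C
I = Q / t = 49700 / 3910 s = 12.7 A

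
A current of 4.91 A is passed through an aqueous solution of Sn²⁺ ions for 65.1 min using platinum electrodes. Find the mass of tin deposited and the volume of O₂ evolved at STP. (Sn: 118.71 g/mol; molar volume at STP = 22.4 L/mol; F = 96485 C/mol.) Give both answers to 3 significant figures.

Q = 4.91 × 3906 = 19180 C; n(e⁻) = 19180 / 96485 = 0.1988 mol
Cathode: Sn²⁺ + 2e⁻ → Sn → n(Sn) = 0.1988/2 = 0.09940 mol → 11.8 g
Anode: 2H₂O → O₂ + 4H⁺ + 4e⁻ → n(O₂) = 0.1988/4 = 0.04970 mol → 1.11 L

11.8 g Sn; 1.11 L O₂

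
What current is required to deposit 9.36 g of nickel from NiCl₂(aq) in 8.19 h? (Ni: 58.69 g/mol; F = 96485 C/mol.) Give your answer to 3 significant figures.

n(Ni) = 9.36 / 58.69 = 0.1595 mol
Ni²⁺ + 2e⁻ → Ni, so n(e⁻) = 2 × 0.1595 = 0.3190 mol
Q = 0.3190 × 96485 = 30780 C
I = Q / t = 30780 / 29484 s = 1.04 A

1.04 A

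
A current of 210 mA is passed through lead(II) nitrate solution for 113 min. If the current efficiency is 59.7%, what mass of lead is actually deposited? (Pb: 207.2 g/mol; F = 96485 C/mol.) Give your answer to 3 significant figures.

0.913 g

Q = 0.210 × 6780 = 1424 C
n(e⁻) = 1424 / 96485 = 0.01476 mol
Pb²⁺ + 2e⁻ → Pb, so theoretical m(Pb) = 0.007380 × 207.2 = 1.529 g
Actual mass = 59.7% × 1.529 = 0.913 g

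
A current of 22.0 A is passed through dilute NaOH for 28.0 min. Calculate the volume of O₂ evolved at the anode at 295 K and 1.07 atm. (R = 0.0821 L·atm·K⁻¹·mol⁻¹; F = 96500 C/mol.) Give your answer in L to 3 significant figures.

Charge passed = 22.0 × 1680 = 36960 C
Moles of electrons = 36960 / 96500 = 0.3830 mol
2H₂O → O₂ + 4H⁺ + 4e⁻, so n(O₂) = 0.3830 / 4 = 0.09575 mol
V = nRT/P = 0.09575 × 0.0821 × 295 / 1.07 = 2.167 L

2.17 L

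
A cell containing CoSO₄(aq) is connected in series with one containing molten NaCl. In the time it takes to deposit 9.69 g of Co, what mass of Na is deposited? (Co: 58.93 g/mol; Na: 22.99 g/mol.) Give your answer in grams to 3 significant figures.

7.56 g

n(Co) = 9.69 / 58.93 = 0.1644 mol
Co²⁺ + 2e⁻ → Co, so n(e⁻) = 2 × 0.1644 = 0.3288 mol
The cells are in series, so the same charge (and hence the same n(e⁻) = 0.3288 mol) passes through both.
Na⁺ + e⁻ → Na, so n(Na) = 0.3288 mol
m(Na) = 0.3288 × 22.99 = 7.56 g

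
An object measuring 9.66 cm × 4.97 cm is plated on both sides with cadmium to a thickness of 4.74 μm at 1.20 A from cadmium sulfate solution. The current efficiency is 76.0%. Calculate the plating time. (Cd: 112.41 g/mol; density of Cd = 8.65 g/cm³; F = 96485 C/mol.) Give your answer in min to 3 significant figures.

12.4 min

Plated area = 2 × 9.66 × 4.97 = 96.02 cm²
Volume = 96.02 × 4.74×10⁻⁴ cm = 0.04551 cm³
m(Cd) = 0.04551 × 8.65 = 0.3937 g
n(Cd) = 0.3937 / 112.41 = 0.003502 mol; n(e⁻) = 2 × 0.003502 = 0.007004 mol
Q = 0.007004 × 96485 / 0.760 = 889.2 C
t = 889.2 / 1.20 = 741.0 s = 12.4 min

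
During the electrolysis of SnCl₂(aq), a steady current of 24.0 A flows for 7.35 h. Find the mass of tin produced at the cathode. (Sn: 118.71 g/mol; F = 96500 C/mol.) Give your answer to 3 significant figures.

391 g

Q = It = 24.0 × 26460 = 6.350×10^5 C
n(e⁻) = Q/F = 6.350×10^5/96500 = 6.580 mol
Sn²⁺ + 2e⁻ → Sn, so n(Sn) = 6.580 / 2 = 3.290 mol
m = 3.290 × 118.71 = 391 g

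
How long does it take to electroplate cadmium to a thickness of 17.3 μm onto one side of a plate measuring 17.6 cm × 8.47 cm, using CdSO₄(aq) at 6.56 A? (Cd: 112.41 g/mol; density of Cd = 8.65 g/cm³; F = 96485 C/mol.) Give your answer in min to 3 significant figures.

9.73 min

Plated area = 17.6 × 8.47 = 149.1 cm²
Volume = 149.1 × 17.3×10⁻⁴ cm = 0.2579 cm³
m(Cd) = 0.2579 × 8.65 = 2.231 g
n(Cd) = 2.231 / 112.41 = 0.01985 mol; n(e⁻) = 2 × 0.01985 = 0.03970 mol
Q = 0.03970 × 96485 = 3830 C
t = 3830 / 6.56 = 583.8 s = 9.73 min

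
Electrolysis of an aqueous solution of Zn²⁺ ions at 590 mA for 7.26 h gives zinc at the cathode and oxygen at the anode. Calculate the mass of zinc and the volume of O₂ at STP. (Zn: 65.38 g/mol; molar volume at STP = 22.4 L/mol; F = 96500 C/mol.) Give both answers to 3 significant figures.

Q = 0.590 × 26136 = 15420 C; n(e⁻) = 15420 / 96500 = 0.1598 mol
Cathode: Zn²⁺ + 2e⁻ → Zn → n(Zn) = 0.1598/2 = 0.07990 mol → 5.22 g
Anode: 2H₂O → O₂ + 4H⁺ + 4e⁻ → n(O₂) = 0.1598/4 = 0.03995 mol → 0.895 L

5.22 g Zn; 0.895 L O₂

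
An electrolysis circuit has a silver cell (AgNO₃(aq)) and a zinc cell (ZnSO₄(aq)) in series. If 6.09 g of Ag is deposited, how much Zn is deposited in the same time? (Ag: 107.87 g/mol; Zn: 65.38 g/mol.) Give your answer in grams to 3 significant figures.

1.85 g

n(Ag) = 6.09 / 107.87 = 0.05646 mol
Ag⁺ + e⁻ → Ag, so n(e⁻) = 0.05646 mol
Same current for the same time ⇒ same n(e⁻) = 0.05646 mol in both cells.
Zn²⁺ + 2e⁻ → Zn, so n(Zn) = 0.05646 / 2 = 0.02823 mol
m(Zn) = 0.02823 × 65.38 = 1.85 g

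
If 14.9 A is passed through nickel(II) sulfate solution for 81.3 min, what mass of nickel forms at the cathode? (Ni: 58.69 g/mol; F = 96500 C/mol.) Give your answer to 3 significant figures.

Q = It = 14.9 × 4878 = 72680 C
n(e⁻) = Q/F = 72680/96500 = 0.7532 mol
Ni²⁺ + 2e⁻ → Ni, so n(Ni) = 0.7532 / 2 = 0.3766 mol
m = 0.3766 × 58.69 = 22.1 g

22.1 g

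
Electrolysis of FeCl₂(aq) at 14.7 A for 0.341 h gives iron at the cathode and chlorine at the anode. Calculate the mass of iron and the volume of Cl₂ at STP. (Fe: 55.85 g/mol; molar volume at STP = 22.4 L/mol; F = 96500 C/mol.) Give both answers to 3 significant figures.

5.22 g Fe; 2.09 L Cl₂

Q = 14.7 × 1227.6 = 18050 C; n(e⁻) = 18050 / 96500 = 0.1870 mol
Cathode: Fe²⁺ + 2e⁻ → Fe → n(Fe) = 0.1870/2 = 0.09350 mol → 5.22 g
Anode: 2Cl⁻ → Cl₂ + 2e⁻ → n(Cl₂) = 0.1870/2 = 0.09350 mol → 2.09 L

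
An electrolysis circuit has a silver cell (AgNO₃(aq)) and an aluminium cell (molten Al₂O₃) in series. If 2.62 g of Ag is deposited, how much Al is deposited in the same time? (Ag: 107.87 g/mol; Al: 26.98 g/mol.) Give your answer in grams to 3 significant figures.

n(Ag) = 2.62 / 107.87 = 0.02429 mol
Ag⁺ + e⁻ → Ag, so n(e⁻) = 0.02429 mol
Since the cells are in series, n(e⁻) in the Al cell is also 0.02429 mol.
Al³⁺ + 3e⁻ → Al, so n(Al) = 0.02429 / 3 = 0.008097 mol
m(Al) = 0.008097 × 26.98 = 0.218 g

0.218 g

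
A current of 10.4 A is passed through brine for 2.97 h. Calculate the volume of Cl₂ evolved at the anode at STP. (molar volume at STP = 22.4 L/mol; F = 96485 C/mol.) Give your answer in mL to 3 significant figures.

Charge passed = 10.4 × 10692 = 1.112×10^5 C
n(e⁻) = Q/F = 1.112×10^5/96485 = 1.153 mol
2Cl⁻ → Cl₂ + 2e⁻, so n(Cl₂) = 1.153 / 2 = 0.5765 mol
V = 0.5765 × 22.4 = 12.91 L
= 12900 mL

12900 mL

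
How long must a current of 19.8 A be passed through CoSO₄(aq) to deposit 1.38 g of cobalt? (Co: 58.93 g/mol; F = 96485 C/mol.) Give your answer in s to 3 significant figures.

n(Co) = 1.38 / 58.93 = 0.02342 mol
Co²⁺ + 2e⁻ → Co, so n(e⁻) = 2 × 0.02342 = 0.04684 mol
Q = 0.04684 × 96485 = 4519 C
t = Q / I = 4519 / 19.8 = 228.2 s

228 s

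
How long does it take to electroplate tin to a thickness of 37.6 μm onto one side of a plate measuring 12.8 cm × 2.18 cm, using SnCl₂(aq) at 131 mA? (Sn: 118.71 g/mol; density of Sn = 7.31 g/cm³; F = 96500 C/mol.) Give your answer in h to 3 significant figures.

2.64 h

Plated area = 12.8 × 2.18 = 27.90 cm²
Volume = 27.90 × 37.6×10⁻⁴ cm = 0.1049 cm³
m(Sn) = 0.1049 × 7.31 = 0.7668 g
n(Sn) = 0.7668 / 118.71 = 0.006459 mol; n(e⁻) = 2 × 0.006459 = 0.01292 mol
Q = 0.01292 × 96500 = 1247 C
t = 1247 / 0.131 = 9519 s = 2.64 h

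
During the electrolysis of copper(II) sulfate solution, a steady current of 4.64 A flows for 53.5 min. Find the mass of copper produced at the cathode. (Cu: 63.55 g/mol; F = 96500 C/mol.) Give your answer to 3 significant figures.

4.90 g

Q = 4.64 A × 3210 s = 14890 C
n(e⁻) = Q/F = 14890/96500 = 0.1543 mol
Cu²⁺ + 2e⁻ → Cu, so n(Cu) = 0.1543 / 2 = 0.07715 mol
m = 0.07715 × 63.55 = 4.90 g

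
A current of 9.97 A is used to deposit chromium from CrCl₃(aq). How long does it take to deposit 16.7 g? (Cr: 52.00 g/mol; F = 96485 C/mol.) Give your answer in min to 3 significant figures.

155 min

n(Cr) = 16.7 / 52.00 = 0.3212 mol
Cr³⁺ + 3e⁻ → Cr, so n(e⁻) = 3 × 0.3212 = 0.9636 mol
Q = 0.9636 × 96485 = 92970 C
t = Q / I = 92970 / 9.97 = 9325 s = 155 min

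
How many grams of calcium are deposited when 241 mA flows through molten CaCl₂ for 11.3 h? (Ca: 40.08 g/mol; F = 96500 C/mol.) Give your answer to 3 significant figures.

Q = It = 0.241 × 40680 = 9804 C
n(e⁻) = 9804 / 96500 = 0.1016 mol
Ca²⁺ + 2e⁻ → Ca, so n(Ca) = 0.1016 / 2 = 0.05080 mol
m = 0.05080 × 40.08 = 2.04 g

2.04 g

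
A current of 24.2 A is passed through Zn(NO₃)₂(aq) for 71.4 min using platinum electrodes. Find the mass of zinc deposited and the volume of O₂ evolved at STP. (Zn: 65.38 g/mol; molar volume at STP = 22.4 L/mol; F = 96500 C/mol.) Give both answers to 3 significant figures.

Q = 24.2 × 4284 = 1.037×10^5 C; n(e⁻) = 1.037×10^5 / 96500 = 1.075 mol
Cathode: Zn²⁺ + 2e⁻ → Zn → n(Zn) = 1.075/2 = 0.5375 mol → 35.1 g
Anode: 2H₂O → O₂ + 4H⁺ + 4e⁻ → n(O₂) = 1.075/4 = 0.2688 mol → 6.02 L

35.1 g Zn; 6.02 L O₂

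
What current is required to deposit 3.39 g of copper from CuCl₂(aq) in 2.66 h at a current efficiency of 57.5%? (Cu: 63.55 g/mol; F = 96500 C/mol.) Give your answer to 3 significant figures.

n(Cu) = 3.39 / 63.55 = 0.05334 mol
Cu²⁺ + 2e⁻ → Cu, so n(e⁻) = 2 × 0.05334 = 0.1067 mol
Q = 0.1067 × 96500 / 0.575 = 17910 C
I = Q / t = 17910 / 9576 s = 1.87 A

1.87 A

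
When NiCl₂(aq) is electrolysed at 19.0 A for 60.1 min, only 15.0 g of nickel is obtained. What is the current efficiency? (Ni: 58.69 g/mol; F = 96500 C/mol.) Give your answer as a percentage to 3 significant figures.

72.0%

Q = 19.0 × 3606 = 68510 C
n(e⁻) = 68510 / 96500 = 0.7099 mol
Ni²⁺ + 2e⁻ → Ni, so theoretical n(Ni) = 0.3550 mol → 20.83 g
Efficiency = 15.0 / 20.83 = 0.7201 = 72.0%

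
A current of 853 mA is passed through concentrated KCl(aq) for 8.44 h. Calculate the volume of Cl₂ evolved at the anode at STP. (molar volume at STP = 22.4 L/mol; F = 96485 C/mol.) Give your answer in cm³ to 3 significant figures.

3010 cm³

Q = It = 0.853 × 30384 = 25920 C
n(e⁻) = Q/F = 25920/96485 = 0.2686 mol
2Cl⁻ → Cl₂ + 2e⁻, so n(Cl₂) = 0.2686 / 2 = 0.1343 mol
V = 0.1343 × 22.4 = 3.008 L
= 3010 cm³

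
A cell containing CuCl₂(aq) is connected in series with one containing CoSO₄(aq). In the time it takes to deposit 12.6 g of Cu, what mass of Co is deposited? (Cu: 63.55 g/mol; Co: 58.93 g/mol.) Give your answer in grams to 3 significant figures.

n(Cu) = 12.6 / 63.55 = 0.1983 mol
Cu²⁺ + 2e⁻ → Cu, so n(e⁻) = 2 × 0.1983 = 0.3966 mol
In series, the same 0.3966 mol of electrons flows through the second cell.
Co²⁺ + 2e⁻ → Co, so n(Co) = 0.3966 / 2 = 0.1983 mol
m(Co) = 0.1983 × 58.93 = 11.7 g

11.7 g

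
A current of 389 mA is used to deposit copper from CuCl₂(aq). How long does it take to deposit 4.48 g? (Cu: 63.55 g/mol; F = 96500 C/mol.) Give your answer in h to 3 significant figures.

9.72 h

n(Cu) = 4.48 / 63.55 = 0.07050 mol
Cu²⁺ + 2e⁻ → Cu, so n(e⁻) = 2 × 0.07050 = 0.1410 mol
Q = 0.1410 × 96500 = 13610 C
t = Q / I = 13610 / 0.389 = 34990 s = 9.72 h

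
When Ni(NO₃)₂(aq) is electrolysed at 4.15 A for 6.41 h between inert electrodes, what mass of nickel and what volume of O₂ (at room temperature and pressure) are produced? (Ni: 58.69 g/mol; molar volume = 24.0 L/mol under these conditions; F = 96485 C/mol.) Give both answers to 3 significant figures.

29.1 g Ni; 5.96 L O₂

Q = 4.15 × 23076 = 95770 C; n(e⁻) = 95770 / 96485 = 0.9926 mol
Cathode: Ni²⁺ + 2e⁻ → Ni → n(Ni) = 0.9926/2 = 0.4963 mol → 29.1 g
Anode: 2H₂O → O₂ + 4H⁺ + 4e⁻ → n(O₂) = 0.9926/4 = 0.2482 mol → 5.96 L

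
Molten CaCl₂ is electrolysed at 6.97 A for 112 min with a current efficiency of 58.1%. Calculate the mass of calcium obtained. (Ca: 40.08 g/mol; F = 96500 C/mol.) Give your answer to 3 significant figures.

5.65 g

Q = 6.97 × 6720 = 46840 C
n(e⁻) = 46840 / 96500 = 0.4854 mol
Ca²⁺ + 2e⁻ → Ca, so theoretical m(Ca) = 0.2427 × 40.08 = 9.727 g
Actual mass = 58.1% × 9.727 = 5.65 g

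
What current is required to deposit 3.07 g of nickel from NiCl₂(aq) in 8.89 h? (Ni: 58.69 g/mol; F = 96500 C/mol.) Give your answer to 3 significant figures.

n(Ni) = 3.07 / 58.69 = 0.05231 mol
Ni²⁺ + 2e⁻ → Ni, so n(e⁻) = 2 × 0.05231 = 0.1046 mol
Q = 0.1046 × 96500 = 10090 C
I = Q / t = 10090 / 32004 s = 0.315 A

0.315 A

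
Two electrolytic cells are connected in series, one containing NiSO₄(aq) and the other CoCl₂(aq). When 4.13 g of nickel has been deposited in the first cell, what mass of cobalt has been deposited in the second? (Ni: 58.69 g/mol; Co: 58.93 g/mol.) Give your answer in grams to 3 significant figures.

4.15 g

n(Ni) = 4.13 / 58.69 = 0.07037 mol
Ni²⁺ + 2e⁻ → Ni, so n(e⁻) = 2 × 0.07037 = 0.1407 mol
In series, the same 0.1407 mol of electrons flows through the second cell.
Co²⁺ + 2e⁻ → Co, so n(Co) = 0.1407 / 2 = 0.07035 mol
m(Co) = 0.07035 × 58.93 = 4.15 g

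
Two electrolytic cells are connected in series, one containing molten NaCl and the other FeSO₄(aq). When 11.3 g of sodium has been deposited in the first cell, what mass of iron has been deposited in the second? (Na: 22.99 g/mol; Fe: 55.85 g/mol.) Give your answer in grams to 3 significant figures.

n(Na) = 11.3 / 22.99 = 0.4915 mol
Na⁺ + e⁻ → Na, so n(e⁻) = 0.4915 mol
Same current for the same time ⇒ same n(e⁻) = 0.4915 mol in both cells.
Fe²⁺ + 2e⁻ → Fe, so n(Fe) = 0.4915 / 2 = 0.2458 mol
m(Fe) = 0.2458 × 55.85 = 13.7 g

13.7 g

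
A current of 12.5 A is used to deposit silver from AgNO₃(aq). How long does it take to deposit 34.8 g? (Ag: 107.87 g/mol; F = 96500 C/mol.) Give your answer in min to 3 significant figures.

41.5 min

n(Ag) = 34.8 / 107.87 = 0.3226 mol
Ag⁺ + e⁻ → Ag, so n(e⁻) = 0.3226 mol
Q = 0.3226 × 96500 = 31130 C
t = Q / I = 31130 / 12.5 = 2490 s = 41.5 min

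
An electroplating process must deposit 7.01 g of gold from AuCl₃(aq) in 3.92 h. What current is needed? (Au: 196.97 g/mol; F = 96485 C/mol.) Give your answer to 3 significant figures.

n(Au) = 7.01 / 196.97 = 0.03559 mol
Au³⁺ + 3e⁻ → Au, so n(e⁻) = 3 × 0.03559 = 0.1068 mol
Q = 0.1068 × 96485 = 10300 C
I = Q / t = 10300 / 14112 s = 0.730 A

0.730 A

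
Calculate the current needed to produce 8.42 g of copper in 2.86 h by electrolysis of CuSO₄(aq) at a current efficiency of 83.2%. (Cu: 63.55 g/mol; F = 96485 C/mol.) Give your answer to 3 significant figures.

2.98 A

n(Cu) = 8.42 / 63.55 = 0.1325 mol
Cu²⁺ + 2e⁻ → Cu, so n(e⁻) = 2 × 0.1325 = 0.2650 mol
Q = 0.2650 × 96485 / 0.832 = 30730 C
I = Q / t = 30730 / 10296 s = 2.98 A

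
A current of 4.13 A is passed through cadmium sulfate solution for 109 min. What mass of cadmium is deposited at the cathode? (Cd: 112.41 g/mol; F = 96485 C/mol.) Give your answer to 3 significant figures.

Charge passed = 4.13 × 6540 = 27010 C
n(e⁻) = Q/F = 27010/96485 = 0.2799 mol
Cd²⁺ + 2e⁻ → Cd, so n(Cd) = 0.2799 / 2 = 0.1400 mol
m = 0.1400 × 112.41 = 15.7 g

15.7 g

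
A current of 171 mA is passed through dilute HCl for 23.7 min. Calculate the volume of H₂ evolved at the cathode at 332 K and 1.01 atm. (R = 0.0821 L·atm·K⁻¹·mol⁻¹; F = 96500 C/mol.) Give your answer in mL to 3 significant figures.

Charge passed = 0.171 × 1422 = 243.2 C
n(e⁻) = Q/F = 243.2/96500 = 0.002520 mol
2H⁺ + 2e⁻ → H₂, so n(H₂) = 0.002520 / 2 = 0.001260 mol
V = nRT/P = 0.001260 × 0.0821 × 332 / 1.01 = 0.03400 L
= 34.0 mL

34.0 mL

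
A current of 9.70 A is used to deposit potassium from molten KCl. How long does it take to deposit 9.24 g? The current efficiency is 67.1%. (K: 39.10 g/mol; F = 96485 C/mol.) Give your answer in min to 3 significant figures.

n(K) = 9.24 / 39.10 = 0.2363 mol
K⁺ + e⁻ → K, so n(e⁻) = 0.2363 mol
Q = 0.2363 × 96485 / 0.671 = 33980 C
t = Q / I = 33980 / 9.70 = 3503 s = 58.4 min

58.4 min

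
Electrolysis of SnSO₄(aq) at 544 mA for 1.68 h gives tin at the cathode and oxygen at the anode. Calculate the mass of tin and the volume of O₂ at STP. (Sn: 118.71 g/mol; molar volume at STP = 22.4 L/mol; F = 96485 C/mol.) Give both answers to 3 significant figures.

Q = 0.544 × 6048 = 3290 C; n(e⁻) = 3290 / 96485 = 0.03410 mol
Cathode: Sn²⁺ + 2e⁻ → Sn → n(Sn) = 0.03410/2 = 0.01705 mol → 2.02 g
Anode: 2H₂O → O₂ + 4H⁺ + 4e⁻ → n(O₂) = 0.03410/4 = 0.008525 mol → 0.191 L

2.02 g Sn; 0.191 L O₂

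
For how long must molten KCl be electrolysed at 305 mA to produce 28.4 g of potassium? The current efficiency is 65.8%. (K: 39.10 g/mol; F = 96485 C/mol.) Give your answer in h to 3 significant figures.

n(K) = 28.4 / 39.10 = 0.7263 mol
K⁺ + e⁻ → K, so n(e⁻) = 0.7263 mol
Q = 0.7263 × 96485 / 0.658 = 1.065×10^5 C
t = Q / I = 1.065×10^5 / 0.305 = 3.492×10^5 s = 97.0 h

97.0 h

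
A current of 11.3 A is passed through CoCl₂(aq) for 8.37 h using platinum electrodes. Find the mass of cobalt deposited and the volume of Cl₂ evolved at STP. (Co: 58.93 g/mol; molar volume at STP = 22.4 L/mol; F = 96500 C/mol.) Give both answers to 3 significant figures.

Q = 11.3 × 30132 = 3.405×10^5 C; n(e⁻) = 3.405×10^5 / 96500 = 3.528 mol
Cathode: Co²⁺ + 2e⁻ → Co → n(Co) = 3.528/2 = 1.764 mol → 104 g
Anode: 2Cl⁻ → Cl₂ + 2e⁻ → n(Cl₂) = 3.528/2 = 1.764 mol → 39.5 L

104 g Co; 39.5 L Cl₂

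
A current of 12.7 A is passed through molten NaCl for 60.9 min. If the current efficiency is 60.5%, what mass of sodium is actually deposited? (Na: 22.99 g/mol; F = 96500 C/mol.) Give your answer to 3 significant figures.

6.69 g

Q = 12.7 × 3654 = 46410 C
n(e⁻) = 46410 / 96500 = 0.4809 mol
Na⁺ + e⁻ → Na, so theoretical m(Na) = 0.4809 × 22.99 = 11.06 g
Actual mass = 60.5% × 11.06 = 6.69 g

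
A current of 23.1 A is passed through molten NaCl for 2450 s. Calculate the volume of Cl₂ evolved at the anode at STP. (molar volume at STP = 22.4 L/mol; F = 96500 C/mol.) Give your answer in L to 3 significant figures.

6.57 L

Q = It = 23.1 × 2450 = 56600 C
n(e⁻) = 56600 / 96500 = 0.5865 mol
2Cl⁻ → Cl₂ + 2e⁻, so n(Cl₂) = 0.5865 / 2 = 0.2933 mol
V = 0.2933 × 22.4 = 6.570 L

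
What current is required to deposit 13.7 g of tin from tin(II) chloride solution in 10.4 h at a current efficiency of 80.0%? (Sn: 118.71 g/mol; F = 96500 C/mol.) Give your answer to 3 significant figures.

0.744 A

n(Sn) = 13.7 / 118.71 = 0.1154 mol
Sn²⁺ + 2e⁻ → Sn, so n(e⁻) = 2 × 0.1154 = 0.2308 mol
Q = 0.2308 × 96500 / 0.800 = 27840 C
I = Q / t = 27840 / 37440 s = 0.744 A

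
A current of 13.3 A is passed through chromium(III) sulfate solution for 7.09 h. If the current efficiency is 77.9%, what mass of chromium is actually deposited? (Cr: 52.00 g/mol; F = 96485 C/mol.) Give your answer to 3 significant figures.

47.5 g

Q = 13.3 × 25524 = 3.395×10^5 C
n(e⁻) = 3.395×10^5 / 96485 = 3.519 mol
Cr³⁺ + 3e⁻ → Cr, so theoretical m(Cr) = 1.173 × 52.00 = 61.00 g
Actual mass = 77.9% × 61.00 = 47.5 g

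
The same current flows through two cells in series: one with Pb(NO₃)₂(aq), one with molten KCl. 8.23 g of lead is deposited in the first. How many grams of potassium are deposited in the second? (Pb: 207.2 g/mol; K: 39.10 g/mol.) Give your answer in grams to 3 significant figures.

n(Pb) = 8.23 / 207.2 = 0.03972 mol
Pb²⁺ + 2e⁻ → Pb, so n(e⁻) = 2 × 0.03972 = 0.07944 mol
The cells are in series, so the same charge (and hence the same n(e⁻) = 0.07944 mol) passes through both.
K⁺ + e⁻ → K, so n(K) = 0.07944 mol
m(K) = 0.07944 × 39.10 = 3.11 g

3.11 g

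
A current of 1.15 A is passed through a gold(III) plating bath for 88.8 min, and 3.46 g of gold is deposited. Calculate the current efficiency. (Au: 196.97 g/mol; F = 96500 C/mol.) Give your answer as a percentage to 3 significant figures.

83.0%

Q = 1.15 × 5328 = 6127 C
n(e⁻) = 6127 / 96500 = 0.06349 mol
Au³⁺ + 3e⁻ → Au, so theoretical n(Au) = 0.02116 mol → 4.168 g
Efficiency = 3.46 / 4.168 = 0.8301 = 83.0%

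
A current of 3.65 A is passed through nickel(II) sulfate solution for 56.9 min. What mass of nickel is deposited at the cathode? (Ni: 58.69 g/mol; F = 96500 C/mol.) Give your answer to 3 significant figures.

Charge passed = 3.65 × 3414 = 12460 C
n(e⁻) = 12460 / 96500 = 0.1291 mol
Ni²⁺ + 2e⁻ → Ni, so n(Ni) = 0.1291 / 2 = 0.06455 mol
m = 0.06455 × 58.69 = 3.79 g

3.79 g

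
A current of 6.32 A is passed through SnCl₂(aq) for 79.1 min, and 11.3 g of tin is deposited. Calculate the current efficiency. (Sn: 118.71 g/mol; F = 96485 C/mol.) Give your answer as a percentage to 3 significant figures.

Q = 6.32 × 4746 = 29990 C
n(e⁻) = 29990 / 96485 = 0.3108 mol
Sn²⁺ + 2e⁻ → Sn, so theoretical n(Sn) = 0.1554 mol → 18.45 g
Efficiency = 11.3 / 18.45 = 0.6125 = 61.2%

61.2%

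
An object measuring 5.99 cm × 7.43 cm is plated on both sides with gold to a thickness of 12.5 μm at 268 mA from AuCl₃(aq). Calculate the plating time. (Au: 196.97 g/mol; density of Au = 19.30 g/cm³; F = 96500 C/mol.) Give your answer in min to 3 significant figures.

196 min

Plated area = 2 × 5.99 × 7.43 = 89.01 cm²
Volume = 89.01 × 12.5×10⁻⁴ cm = 0.1113 cm³
m(Au) = 0.1113 × 19.30 = 2.148 g
n(Au) = 2.148 / 196.97 = 0.01091 mol; n(e⁻) = 3 × 0.01091 = 0.03273 mol
Q = 0.03273 × 96500 = 3158 C
t = 3158 / 0.268 = 11780 s = 196 min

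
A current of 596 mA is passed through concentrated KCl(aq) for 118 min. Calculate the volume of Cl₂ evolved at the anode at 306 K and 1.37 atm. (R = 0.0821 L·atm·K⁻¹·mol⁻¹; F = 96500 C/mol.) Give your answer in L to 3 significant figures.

Charge passed = 0.596 × 7080 = 4220 C
n(e⁻) = 4220 / 96500 = 0.04373 mol
2Cl⁻ → Cl₂ + 2e⁻, so n(Cl₂) = 0.04373 / 2 = 0.02187 mol
V = nRT/P = 0.02187 × 0.0821 × 306 / 1.37 = 0.4010 L

0.401 L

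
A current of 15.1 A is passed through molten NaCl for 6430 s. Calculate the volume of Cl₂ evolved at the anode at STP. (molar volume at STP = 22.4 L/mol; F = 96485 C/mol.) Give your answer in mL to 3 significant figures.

11300 mL

Q = 15.1 A × 6430 s = 97090 C
n(e⁻) = 97090 / 96485 = 1.006 mol
2Cl⁻ → Cl₂ + 2e⁻, so n(Cl₂) = 1.006 / 2 = 0.5030 mol
V = 0.5030 × 22.4 = 11.27 L
= 11300 mL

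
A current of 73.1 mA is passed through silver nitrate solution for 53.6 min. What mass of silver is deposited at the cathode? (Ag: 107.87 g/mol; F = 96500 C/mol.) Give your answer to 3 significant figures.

0.263 g

Q = 0.0731 A × 3216 s = 235.1 C
Moles of electrons = 235.1 / 96500 = 0.002436 mol
Ag⁺ + e⁻ → Ag, so n(Ag) = 0.002436 mol
m = 0.002436 × 107.87 = 0.263 g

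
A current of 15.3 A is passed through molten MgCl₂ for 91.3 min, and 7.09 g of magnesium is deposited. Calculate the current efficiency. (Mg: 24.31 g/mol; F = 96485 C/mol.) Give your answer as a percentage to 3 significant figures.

Q = 15.3 × 5478 = 83810 C
n(e⁻) = 83810 / 96485 = 0.8686 mol
Mg²⁺ + 2e⁻ → Mg, so theoretical n(Mg) = 0.4343 mol → 10.56 g
Efficiency = 7.09 / 10.56 = 0.6714 = 67.1%

67.1%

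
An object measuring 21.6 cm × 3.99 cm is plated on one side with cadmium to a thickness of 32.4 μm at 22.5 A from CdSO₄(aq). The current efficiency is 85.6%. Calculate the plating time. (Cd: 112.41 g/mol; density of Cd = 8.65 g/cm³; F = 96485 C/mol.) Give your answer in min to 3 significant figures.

Plated area = 21.6 × 3.99 = 86.18 cm²
Volume = 86.18 × 32.4×10⁻⁴ cm = 0.2792 cm³
m(Cd) = 0.2792 × 8.65 = 2.415 g
n(Cd) = 2.415 / 112.41 = 0.02148 mol; n(e⁻) = 2 × 0.02148 = 0.04296 mol
Q = 0.04296 × 96485 / 0.856 = 4842 C
t = 4842 / 22.5 = 215.2 s = 3.59 min

3.59 min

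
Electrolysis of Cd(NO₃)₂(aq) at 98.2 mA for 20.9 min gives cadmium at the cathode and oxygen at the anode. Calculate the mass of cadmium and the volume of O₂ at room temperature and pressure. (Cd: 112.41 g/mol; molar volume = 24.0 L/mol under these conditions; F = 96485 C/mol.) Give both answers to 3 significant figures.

Q = 0.0982 × 1254 = 123.1 C; n(e⁻) = 123.1 / 96485 = 0.001276 mol
Cathode: Cd²⁺ + 2e⁻ → Cd → n(Cd) = 0.001276/2 = 6.380×10^-4 mol → 0.0717 g
Anode: 2H₂O → O₂ + 4H⁺ + 4e⁻ → n(O₂) = 0.001276/4 = 3.190×10^-4 mol → 0.00766 L

0.0717 g Cd; 0.00766 L O₂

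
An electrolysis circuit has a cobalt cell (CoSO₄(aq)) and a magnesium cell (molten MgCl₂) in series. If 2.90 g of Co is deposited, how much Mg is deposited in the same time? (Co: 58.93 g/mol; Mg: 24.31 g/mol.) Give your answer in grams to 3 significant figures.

n(Co) = 2.90 / 58.93 = 0.04921 mol
Co²⁺ + 2e⁻ → Co, so n(e⁻) = 2 × 0.04921 = 0.09842 mol
In series, the same 0.09842 mol of electrons flows through the second cell.
Mg²⁺ + 2e⁻ → Mg, so n(Mg) = 0.09842 / 2 = 0.04921 mol
m(Mg) = 0.04921 × 24.31 = 1.20 g

1.20 g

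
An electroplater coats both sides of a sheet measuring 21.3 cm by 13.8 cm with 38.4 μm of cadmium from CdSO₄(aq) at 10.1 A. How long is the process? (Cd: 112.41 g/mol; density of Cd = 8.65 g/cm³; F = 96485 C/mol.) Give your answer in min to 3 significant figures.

Plated area = 2 × 21.3 × 13.8 = 587.9 cm²
Volume = 587.9 × 38.4×10⁻⁴ cm = 2.258 cm³
m(Cd) = 2.258 × 8.65 = 19.53 g
n(Cd) = 19.53 / 112.41 = 0.1737 mol; n(e⁻) = 2 × 0.1737 = 0.3474 mol
Q = 0.3474 × 96485 = 33520 C
t = 33520 / 10.1 = 3319 s = 55.3 min

55.3 min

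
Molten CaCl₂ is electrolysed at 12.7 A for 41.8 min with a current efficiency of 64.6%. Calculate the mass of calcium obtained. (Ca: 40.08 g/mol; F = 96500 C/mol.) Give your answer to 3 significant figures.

4.27 g

Q = 12.7 × 2508 = 31850 C
n(e⁻) = 31850 / 96500 = 0.3301 mol
Ca²⁺ + 2e⁻ → Ca, so theoretical m(Ca) = 0.1651 × 40.08 = 6.617 g
Actual mass = 64.6% × 6.617 = 4.27 g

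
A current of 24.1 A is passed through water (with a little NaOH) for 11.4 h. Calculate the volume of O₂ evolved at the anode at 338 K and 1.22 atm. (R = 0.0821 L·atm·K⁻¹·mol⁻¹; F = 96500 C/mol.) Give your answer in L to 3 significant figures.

58.3 L

Q = 24.1 A × 41040 s = 9.891×10^5 C
n(e⁻) = Q/F = 9.891×10^5/96500 = 10.25 mol
2H₂O → O₂ + 4H⁺ + 4e⁻, so n(O₂) = 10.25 / 4 = 2.563 mol
V = nRT/P = 2.563 × 0.0821 × 338 / 1.22 = 58.30 L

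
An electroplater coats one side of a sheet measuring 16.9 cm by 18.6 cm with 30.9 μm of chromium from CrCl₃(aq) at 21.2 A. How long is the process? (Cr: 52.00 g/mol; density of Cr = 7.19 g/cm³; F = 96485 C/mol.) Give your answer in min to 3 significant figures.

Plated area = 16.9 × 18.6 = 314.3 cm²
Volume = 314.3 × 30.9×10⁻⁴ cm = 0.9712 cm³
m(Cr) = 0.9712 × 7.19 = 6.983 g
n(Cr) = 6.983 / 52.00 = 0.1343 mol; n(e⁻) = 3 × 0.1343 = 0.4029 mol
Q = 0.4029 × 96485 = 38870 C
t = 38870 / 21.2 = 1833 s = 30.6 min

30.6 min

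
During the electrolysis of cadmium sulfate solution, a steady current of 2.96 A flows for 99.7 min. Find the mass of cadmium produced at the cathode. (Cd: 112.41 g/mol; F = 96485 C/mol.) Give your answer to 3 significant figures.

Q = 2.96 A × 5982 s = 17710 C
n(e⁻) = 17710 / 96485 = 0.1836 mol
Cd²⁺ + 2e⁻ → Cd, so n(Cd) = 0.1836 / 2 = 0.09180 mol
m = 0.09180 × 112.41 = 10.3 g

10.3 g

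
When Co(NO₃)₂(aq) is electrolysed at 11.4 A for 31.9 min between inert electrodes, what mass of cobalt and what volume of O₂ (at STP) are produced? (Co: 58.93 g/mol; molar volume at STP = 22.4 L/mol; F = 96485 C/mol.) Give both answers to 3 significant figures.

Q = 11.4 × 1914 = 21820 C; n(e⁻) = 21820 / 96485 = 0.2261 mol
Cathode: Co²⁺ + 2e⁻ → Co → n(Co) = 0.2261/2 = 0.1131 mol → 6.66 g
Anode: 2H₂O → O₂ + 4H⁺ + 4e⁻ → n(O₂) = 0.2261/4 = 0.05653 mol → 1.27 L

6.66 g Co; 1.27 L O₂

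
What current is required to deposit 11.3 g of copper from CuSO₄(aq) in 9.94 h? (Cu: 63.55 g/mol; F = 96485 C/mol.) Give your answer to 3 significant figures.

0.959 A

n(Cu) = 11.3 / 63.55 = 0.1778 mol
Cu²⁺ + 2e⁻ → Cu, so n(e⁻) = 2 × 0.1778 = 0.3556 mol
Q = 0.3556 × 96485 = 34310 C
I = Q / t = 34310 / 35784 s = 0.959 A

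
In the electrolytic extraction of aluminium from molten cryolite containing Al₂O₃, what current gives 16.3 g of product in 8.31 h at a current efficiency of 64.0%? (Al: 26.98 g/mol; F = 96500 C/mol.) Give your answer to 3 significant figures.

n(Al) = 16.3 / 26.98 = 0.6042 mol
Al³⁺ + 3e⁻ → Al, so n(e⁻) = 3 × 0.6042 = 1.813 mol
Q = 1.813 × 96500 / 0.640 = 2.734×10^5 C
I = Q / t = 2.734×10^5 / 29916 s = 9.14 A

9.14 A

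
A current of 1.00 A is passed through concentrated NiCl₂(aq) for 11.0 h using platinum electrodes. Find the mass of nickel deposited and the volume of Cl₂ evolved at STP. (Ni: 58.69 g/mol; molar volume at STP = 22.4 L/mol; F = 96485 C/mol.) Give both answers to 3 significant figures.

Q = 1.00 × 39600 = 39600 C; n(e⁻) = 39600 / 96485 = 0.4104 mol
Cathode: Ni²⁺ + 2e⁻ → Ni → n(Ni) = 0.4104/2 = 0.2052 mol → 12.0 g
Anode: 2Cl⁻ → Cl₂ + 2e⁻ → n(Cl₂) = 0.4104/2 = 0.2052 mol → 4.60 L

12.0 g Ni; 4.60 L Cl₂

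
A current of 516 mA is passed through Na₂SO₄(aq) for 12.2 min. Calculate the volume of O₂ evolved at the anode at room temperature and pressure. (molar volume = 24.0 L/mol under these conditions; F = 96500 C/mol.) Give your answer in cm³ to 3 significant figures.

23.5 cm³

Q = It = 0.516 × 732 = 377.7 C
n(e⁻) = 377.7 / 96500 = 0.003914 mol
2H₂O → O₂ + 4H⁺ + 4e⁻, so n(O₂) = 0.003914 / 4 = 9.785×10^-4 mol
V = 9.785×10^-4 × 24.0 = 0.02348 L
= 23.5 cm³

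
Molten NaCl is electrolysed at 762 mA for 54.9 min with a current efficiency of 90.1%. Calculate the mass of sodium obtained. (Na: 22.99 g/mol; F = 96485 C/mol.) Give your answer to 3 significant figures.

Q = 0.762 × 3294 = 2510 C
n(e⁻) = 2510 / 96485 = 0.02601 mol
Na⁺ + e⁻ → Na, so theoretical m(Na) = 0.02601 × 22.99 = 0.5980 g
Actual mass = 90.1% × 0.5980 = 0.539 g

0.539 g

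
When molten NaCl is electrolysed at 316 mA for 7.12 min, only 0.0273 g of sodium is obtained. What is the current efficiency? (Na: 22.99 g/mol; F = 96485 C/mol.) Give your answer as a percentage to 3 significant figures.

84.9%

Q = 0.316 × 427.2 = 135.0 C
n(e⁻) = 135.0 / 96485 = 0.001399 mol
Na⁺ + e⁻ → Na, so theoretical n(Na) = 0.001399 mol → 0.03216 g
Efficiency = 0.0273 / 0.03216 = 0.8489 = 84.9%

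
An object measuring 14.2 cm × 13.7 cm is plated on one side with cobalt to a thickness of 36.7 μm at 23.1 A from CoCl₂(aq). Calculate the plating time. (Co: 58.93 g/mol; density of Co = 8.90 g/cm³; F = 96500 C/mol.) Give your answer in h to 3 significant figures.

Plated area = 14.2 × 13.7 = 194.5 cm²
Volume = 194.5 × 36.7×10⁻⁴ cm = 0.7138 cm³
m(Co) = 0.7138 × 8.90 = 6.353 g
n(Co) = 6.353 / 58.93 = 0.1078 mol; n(e⁻) = 2 × 0.1078 = 0.2156 mol
Q = 0.2156 × 96500 = 20810 C
t = 20810 / 23.1 = 900.9 s = 0.250 h

0.250 h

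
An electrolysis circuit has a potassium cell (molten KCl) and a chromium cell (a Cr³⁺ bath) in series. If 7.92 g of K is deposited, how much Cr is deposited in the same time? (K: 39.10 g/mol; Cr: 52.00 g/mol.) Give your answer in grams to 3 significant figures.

n(K) = 7.92 / 39.10 = 0.2026 mol
K⁺ + e⁻ → K, so n(e⁻) = 0.2026 mol
Same current for the same time ⇒ same n(e⁻) = 0.2026 mol in both cells.
Cr³⁺ + 3e⁻ → Cr, so n(Cr) = 0.2026 / 3 = 0.06753 mol
m(Cr) = 0.06753 × 52.00 = 3.51 g

3.51 g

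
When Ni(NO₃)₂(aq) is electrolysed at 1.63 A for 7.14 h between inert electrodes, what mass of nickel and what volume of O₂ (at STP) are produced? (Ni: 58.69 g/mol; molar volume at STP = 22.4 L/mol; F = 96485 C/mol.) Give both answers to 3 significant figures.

Q = 1.63 × 25704 = 41900 C; n(e⁻) = 41900 / 96485 = 0.4343 mol
Cathode: Ni²⁺ + 2e⁻ → Ni → n(Ni) = 0.4343/2 = 0.2172 mol → 12.7 g
Anode: 2H₂O → O₂ + 4H⁺ + 4e⁻ → n(O₂) = 0.4343/4 = 0.1086 mol → 2.43 L

12.7 g Ni; 2.43 L O₂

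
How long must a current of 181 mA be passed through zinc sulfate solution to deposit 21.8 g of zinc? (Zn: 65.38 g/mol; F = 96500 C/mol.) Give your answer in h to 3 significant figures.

n(Zn) = 21.8 / 65.38 = 0.3334 mol
Zn²⁺ + 2e⁻ → Zn, so n(e⁻) = 2 × 0.3334 = 0.6668 mol
Q = 0.6668 × 96500 = 64350 C
t = Q / I = 64350 / 0.181 = 3.555×10^5 s = 98.8 h

98.8 h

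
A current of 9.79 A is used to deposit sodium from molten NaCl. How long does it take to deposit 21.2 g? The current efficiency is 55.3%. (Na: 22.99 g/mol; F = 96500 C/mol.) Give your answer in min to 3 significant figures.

n(Na) = 21.2 / 22.99 = 0.9221 mol
Na⁺ + e⁻ → Na, so n(e⁻) = 0.9221 mol
Q = 0.9221 × 96500 / 0.553 = 1.609×10^5 C
t = Q / I = 1.609×10^5 / 9.79 = 16440 s = 274 min

274 min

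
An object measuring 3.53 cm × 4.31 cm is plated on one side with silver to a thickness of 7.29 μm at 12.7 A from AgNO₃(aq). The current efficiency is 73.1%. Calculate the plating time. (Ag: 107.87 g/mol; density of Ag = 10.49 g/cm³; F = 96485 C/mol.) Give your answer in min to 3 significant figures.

0.187 min

Plated area = 3.53 × 4.31 = 15.21 cm²
Volume = 15.21 × 7.29×10⁻⁴ cm = 0.01109 cm³
m(Ag) = 0.01109 × 10.49 = 0.1163 g
n(Ag) = 0.1163 / 107.87 = 0.001078 mol; n(e⁻) = 0.001078 mol
Q = 0.001078 × 96485 / 0.731 = 142.3 C
t = 142.3 / 12.7 = 11.20 s = 0.187 min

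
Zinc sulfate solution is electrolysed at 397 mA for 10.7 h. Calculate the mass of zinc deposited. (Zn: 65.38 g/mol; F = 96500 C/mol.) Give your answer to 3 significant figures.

5.18 g

Q = It = 0.397 × 38520 = 15290 C
n(e⁻) = Q/F = 15290/96500 = 0.1584 mol
Zn²⁺ + 2e⁻ → Zn, so n(Zn) = 0.1584 / 2 = 0.07920 mol
m = 0.07920 × 65.38 = 5.18 g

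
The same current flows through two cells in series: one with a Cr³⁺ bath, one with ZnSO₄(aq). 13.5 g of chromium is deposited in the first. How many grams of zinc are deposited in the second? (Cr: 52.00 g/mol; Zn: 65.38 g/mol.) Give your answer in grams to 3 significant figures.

25.5 g

n(Cr) = 13.5 / 52.00 = 0.2596 mol
Cr³⁺ + 3e⁻ → Cr, so n(e⁻) = 3 × 0.2596 = 0.7788 mol
The cells are in series, so the same charge (and hence the same n(e⁻) = 0.7788 mol) passes through both.
Zn²⁺ + 2e⁻ → Zn, so n(Zn) = 0.7788 / 2 = 0.3894 mol
m(Zn) = 0.3894 × 65.38 = 25.5 g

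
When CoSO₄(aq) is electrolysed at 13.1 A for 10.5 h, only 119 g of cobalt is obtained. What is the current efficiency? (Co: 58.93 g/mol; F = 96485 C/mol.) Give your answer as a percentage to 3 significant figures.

Q = 13.1 × 37800 = 4.952×10^5 C
n(e⁻) = 4.952×10^5 / 96485 = 5.132 mol
Co²⁺ + 2e⁻ → Co, so theoretical n(Co) = 2.566 mol → 151.2 g
Efficiency = 119 / 151.2 = 0.7870 = 78.7%

78.7%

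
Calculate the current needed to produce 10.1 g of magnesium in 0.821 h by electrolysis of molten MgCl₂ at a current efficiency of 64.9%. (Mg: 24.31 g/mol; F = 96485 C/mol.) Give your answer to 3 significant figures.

n(Mg) = 10.1 / 24.31 = 0.4155 mol
Mg²⁺ + 2e⁻ → Mg, so n(e⁻) = 2 × 0.4155 = 0.8310 mol
Q = 0.8310 × 96485 / 0.649 = 1.235×10^5 C
I = Q / t = 1.235×10^5 / 2955.6 s = 41.8 A

41.8 A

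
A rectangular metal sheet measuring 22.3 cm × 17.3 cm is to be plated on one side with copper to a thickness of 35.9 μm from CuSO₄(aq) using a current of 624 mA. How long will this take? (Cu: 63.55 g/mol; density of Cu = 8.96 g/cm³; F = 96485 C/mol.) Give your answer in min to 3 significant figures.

Plated area = 22.3 × 17.3 = 385.8 cm²
Volume = 385.8 × 35.9×10⁻⁴ cm = 1.385 cm³
m(Cu) = 1.385 × 8.96 = 12.41 g
n(Cu) = 12.41 / 63.55 = 0.1953 mol; n(e⁻) = 2 × 0.1953 = 0.3906 mol
Q = 0.3906 × 96485 = 37690 C
t = 37690 / 0.624 = 60400 s = 1010 min

1010 min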